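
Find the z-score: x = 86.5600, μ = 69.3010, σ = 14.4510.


z = (86.5600 - 69.3010)/14.4510
= 17.2590/14.4510
= 1.1943

z = 1.1943


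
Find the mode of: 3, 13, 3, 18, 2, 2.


Frequencies: 2:2, 3:2, 13:1, 18:1
Max frequency = 2
Mode = 2, 3

Mode = 2, 3


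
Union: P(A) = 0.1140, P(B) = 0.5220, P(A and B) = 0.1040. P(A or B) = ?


P(A∪B) = 0.1140 + 0.5220 - 0.1040
= 0.6360 - 0.1040
= 0.5320

P(A∪B) = 0.5320


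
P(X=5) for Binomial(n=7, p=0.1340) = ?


C(7,5) = 21
p^5 = 4.320400e-05
(1-p)^2 = 0.749956
P = 21 * 4.320400e-05 * 0.749956 = 0.0007

P(X=5) = 0.0007


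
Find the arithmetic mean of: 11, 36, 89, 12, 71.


Sum = 11 + 36 + 89 + 12 + 71 = 219
n = 5
Mean = 219/5 = 43.8000

Mean = 43.8000


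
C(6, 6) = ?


C(6,6) = 6!/(6! × 0!)
= 720/(720 × 1)
= 1

C(6,6) = 1


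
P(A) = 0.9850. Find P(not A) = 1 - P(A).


P(not A) = 1 - 0.9850 = 0.0150

P(not A) = 0.0150


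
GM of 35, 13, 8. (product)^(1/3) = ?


Product = 35 × 13 × 8 = 3640
GM = 3640^(1/3) = 15.3827

GM = 15.3827


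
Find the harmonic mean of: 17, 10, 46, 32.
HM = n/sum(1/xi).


Sum of reciprocals = 1/17 + 1/10 + 1/46 + 1/32 = 0.211813
HM = 4/0.211813 = 18.8846

HM = 18.8846


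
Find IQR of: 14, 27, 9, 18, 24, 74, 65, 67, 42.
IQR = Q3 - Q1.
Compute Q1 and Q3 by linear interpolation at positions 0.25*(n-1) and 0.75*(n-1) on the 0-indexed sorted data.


Sorted: 9, 14, 18, 24, 27, 42, 65, 67, 74
Q1 (25th %ile) = 18.0000
Q3 (75th %ile) = 65.0000
IQR = 65.0000 - 18.0000 = 47.0000

IQR = 47.0000


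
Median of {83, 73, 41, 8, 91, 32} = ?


Sorted: 8, 32, 41, 73, 83, 91
n = 6 (even)
Middle values: 41 and 73
Median = (41+73)/2 = 57.0000

Median = 57.0000


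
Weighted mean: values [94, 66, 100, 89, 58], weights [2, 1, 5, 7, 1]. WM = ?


Numerator = 94*2 + 66*1 + 100*5 + 89*7 + 58*1 = 1435
Denominator = 2 + 1 + 5 + 7 + 1 = 16
WM = 1435/16 = 89.6875

WM = 89.6875


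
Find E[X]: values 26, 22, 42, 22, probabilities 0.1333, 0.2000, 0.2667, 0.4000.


E[X] = 26*0.1333 + 22*0.2000 + 42*0.2667 + 22*0.4000
= 3.4658 + 4.4000 + 11.2014 + 8.8000
= 27.8672

E[X] = 27.8672


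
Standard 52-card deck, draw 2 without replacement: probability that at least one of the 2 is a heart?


P(at least one) = 1 - P(none)
P(none) = (39/52) × (38/51) = 0.558824
P(at least one) = 1 - 0.558824 = 0.4412

P = 0.4412


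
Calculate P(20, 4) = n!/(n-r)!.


P(20,4) = 20!/16!
= 2432902008176640000/20922789888000
= 116280

P(20,4) = 116280


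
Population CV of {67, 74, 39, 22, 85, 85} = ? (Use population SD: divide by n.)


Mean = 62.0000
SD = 23.6502
CV = (23.6502/62.0000)*100 = 38.1455%

CV = 38.1455%


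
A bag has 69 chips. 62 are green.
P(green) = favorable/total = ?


P = 62/69 = 0.8986

P = 0.8986


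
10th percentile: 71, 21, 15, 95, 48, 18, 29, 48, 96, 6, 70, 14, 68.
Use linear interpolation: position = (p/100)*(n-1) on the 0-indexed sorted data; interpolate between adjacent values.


Sorted: 6, 14, 15, 18, 21, 29, 48, 48, 68, 70, 71, 95, 96
n = 13
Index = 10/100 * 12 = 1.2000
Lower = data[1] = 14, Upper = data[2] = 15
P10 = 14 + 0.2000*(1) = 14.2000

P10 = 14.2000


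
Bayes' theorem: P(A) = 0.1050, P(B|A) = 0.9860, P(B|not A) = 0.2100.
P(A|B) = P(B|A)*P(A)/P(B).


P(B) = P(B|A)*P(A) + P(B|A')*P(A')
= 0.9860*0.1050 + 0.2100*0.8950
= 0.103530 + 0.187950 = 0.291480
P(A|B) = 0.103530/0.291480 = 0.3552

P(A|B) = 0.3552


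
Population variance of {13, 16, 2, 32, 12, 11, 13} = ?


Mean = 14.1429
Squared deviations: 1.3061, 3.4490, 147.4490, 318.8776, 4.5918, 9.8776, 1.3061
Sum = 486.8571
Variance = 486.8571/7 = 69.5510

Variance = 69.5510


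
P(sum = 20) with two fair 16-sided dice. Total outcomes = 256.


Total outcomes = 16×16 = 256
Favorable (sum = 20): 13
P = 13/256 = 0.0508

P = 0.0508


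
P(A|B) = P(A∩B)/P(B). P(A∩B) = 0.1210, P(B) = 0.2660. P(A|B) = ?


P(A|B) = 0.1210/0.2660 = 0.4549

P(A|B) = 0.4549


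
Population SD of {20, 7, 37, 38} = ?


Mean = 25.5000
Variance = 165.2500
SD = sqrt(165.2500) = 12.8550

SD = 12.8550


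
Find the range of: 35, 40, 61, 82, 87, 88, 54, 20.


Max = 88, Min = 20
Range = 88 - 20 = 68

Range = 68


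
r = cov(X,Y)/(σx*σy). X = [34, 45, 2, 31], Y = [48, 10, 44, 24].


Mean X = 28.0000, Mean Y = 31.5000
SD X = 15.890249, SD Y = 15.386683
Cov = -153.500000
r = -153.500000/(15.890249*15.386683) = -0.6278

r = -0.6278


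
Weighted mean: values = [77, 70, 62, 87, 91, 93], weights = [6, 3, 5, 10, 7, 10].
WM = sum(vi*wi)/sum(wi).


Numerator = 77*6 + 70*3 + 62*5 + 87*10 + 91*7 + 93*10 = 3419
Denominator = 6 + 3 + 5 + 10 + 7 + 10 = 41
WM = 3419/41 = 83.3902

WM = 83.3902


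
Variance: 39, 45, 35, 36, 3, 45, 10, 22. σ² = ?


Mean = 29.3750
Squared deviations: 92.6406, 244.1406, 31.6406, 43.8906, 695.6406, 244.1406, 375.3906, 54.3906
Sum = 1781.8750
Variance = 1781.8750/8 = 222.7344

Variance = 222.7344


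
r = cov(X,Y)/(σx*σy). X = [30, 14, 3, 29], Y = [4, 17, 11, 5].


Mean X = 19.0000, Mean Y = 9.2500
SD X = 11.202678, SD Y = 5.214163
Cov = -41.750000
r = -41.750000/(11.202678*5.214163) = -0.7147

r = -0.7147


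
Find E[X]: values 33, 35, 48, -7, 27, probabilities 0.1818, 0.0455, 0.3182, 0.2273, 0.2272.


E[X] = 33*0.1818 + 35*0.0455 + 48*0.3182 - 7*0.2273 + 27*0.2272
= 5.9994 + 1.5925 + 15.2736 - 1.5911 + 6.1344
= 27.4088

E[X] = 27.4088


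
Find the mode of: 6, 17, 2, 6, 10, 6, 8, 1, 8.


Frequencies: 1:1, 2:1, 6:3, 8:2, 10:1, 17:1
Max frequency = 3
Mode = 6

Mode = 6


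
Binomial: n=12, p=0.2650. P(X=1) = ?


C(12,1) = 12
p^1 = 0.265000
(1-p)^11 = 0.033819
P = 12 * 0.265000 * 0.033819 = 0.1075

P(X=1) = 0.1075


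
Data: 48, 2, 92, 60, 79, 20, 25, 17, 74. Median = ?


Sorted: 2, 17, 20, 25, 48, 60, 74, 79, 92
n = 9 (odd)
Middle value = 48

Median = 48


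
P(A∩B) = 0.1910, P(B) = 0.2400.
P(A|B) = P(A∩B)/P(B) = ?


P(A|B) = 0.1910/0.2400 = 0.7958

P(A|B) = 0.7958


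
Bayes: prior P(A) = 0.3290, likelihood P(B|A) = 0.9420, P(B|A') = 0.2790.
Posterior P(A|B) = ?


P(B) = P(B|A)*P(A) + P(B|A')*P(A')
= 0.9420*0.3290 + 0.2790*0.6710
= 0.309918 + 0.187209 = 0.497127
P(A|B) = 0.309918/0.497127 = 0.6234

P(A|B) = 0.6234


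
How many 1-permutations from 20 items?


P(20,1) = 20!/19!
= 2432902008176640000/121645100408832000
= 20

P(20,1) = 20


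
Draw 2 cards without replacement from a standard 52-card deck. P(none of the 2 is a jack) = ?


P(no jacks) = (48/52) × (47/51)
= 0.8507

P = 0.8507


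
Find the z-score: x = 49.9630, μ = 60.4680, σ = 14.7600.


z = (49.9630 - 60.4680)/14.7600
= -10.5050/14.7600
= -0.7117

z = -0.7117


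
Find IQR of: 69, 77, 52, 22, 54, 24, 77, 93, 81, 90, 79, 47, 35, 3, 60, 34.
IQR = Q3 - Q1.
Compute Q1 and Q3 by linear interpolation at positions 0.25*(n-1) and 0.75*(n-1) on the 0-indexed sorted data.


Sorted: 3, 22, 24, 34, 35, 47, 52, 54, 60, 69, 77, 77, 79, 81, 90, 93
Q1 (25th %ile) = 34.7500
Q3 (75th %ile) = 77.5000
IQR = 77.5000 - 34.7500 = 42.7500

IQR = 42.7500


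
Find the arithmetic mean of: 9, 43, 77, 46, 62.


Sum = 9 + 43 + 77 + 46 + 62 = 237
n = 5
Mean = 237/5 = 47.4000

Mean = 47.4000


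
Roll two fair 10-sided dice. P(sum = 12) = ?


Total outcomes = 10×10 = 100
Favorable (sum = 12): 9
P = 9/100 = 0.0900

P = 0.0900


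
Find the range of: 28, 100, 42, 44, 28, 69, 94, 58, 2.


Max = 100, Min = 2
Range = 100 - 2 = 98

Range = 98


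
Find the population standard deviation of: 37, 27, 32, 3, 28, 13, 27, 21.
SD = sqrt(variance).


Mean = 23.5000
Variance = 104.5000
SD = sqrt(104.5000) = 10.2225

SD = 10.2225


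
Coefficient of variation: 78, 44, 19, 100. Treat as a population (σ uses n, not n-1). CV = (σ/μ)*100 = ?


Mean = 60.2500
SD = 31.0675
CV = (31.0675/60.2500)*100 = 51.5643%

CV = 51.5643%


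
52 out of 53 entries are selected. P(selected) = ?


P = 52/53 = 0.9811

P = 0.9811


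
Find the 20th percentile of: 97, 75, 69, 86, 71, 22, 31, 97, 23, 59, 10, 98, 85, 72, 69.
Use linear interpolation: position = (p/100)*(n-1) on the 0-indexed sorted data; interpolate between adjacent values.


Sorted: 10, 22, 23, 31, 59, 69, 69, 71, 72, 75, 85, 86, 97, 97, 98
n = 15
Index = 20/100 * 14 = 2.8000
Lower = data[2] = 23, Upper = data[3] = 31
P20 = 23 + 0.8000*(8) = 29.4000

P20 = 29.4000


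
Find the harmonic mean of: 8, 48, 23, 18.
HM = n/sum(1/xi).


Sum of reciprocals = 1/8 + 1/48 + 1/23 + 1/18 = 0.244867
HM = 4/0.244867 = 16.3354

HM = 16.3354


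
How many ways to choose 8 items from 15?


C(15,8) = 15!/(8! × 7!)
= 1307674368000/(40320 × 5040)
= 6435

C(15,8) = 6435


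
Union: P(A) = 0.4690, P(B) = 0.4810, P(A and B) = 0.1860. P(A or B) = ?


P(A∪B) = 0.4690 + 0.4810 - 0.1860
= 0.9500 - 0.1860
= 0.7640

P(A∪B) = 0.7640


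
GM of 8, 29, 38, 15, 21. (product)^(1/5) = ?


Product = 8 × 29 × 38 × 15 × 21 = 2777040
GM = 2777040^(1/5) = 19.4409

GM = 19.4409


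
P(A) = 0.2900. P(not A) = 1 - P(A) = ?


P(not A) = 1 - 0.2900 = 0.7100

P(not A) = 0.7100


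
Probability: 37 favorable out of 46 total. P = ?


P = 37/46 = 0.8043

P = 0.8043


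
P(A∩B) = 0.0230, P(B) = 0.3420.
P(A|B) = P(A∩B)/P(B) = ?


P(A|B) = 0.0230/0.3420 = 0.0673

P(A|B) = 0.0673


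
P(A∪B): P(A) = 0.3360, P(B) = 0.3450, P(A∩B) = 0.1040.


P(A∪B) = 0.3360 + 0.3450 - 0.1040
= 0.6810 - 0.1040
= 0.5770

P(A∪B) = 0.5770


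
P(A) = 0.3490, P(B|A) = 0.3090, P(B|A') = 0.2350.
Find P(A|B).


P(B) = P(B|A)*P(A) + P(B|A')*P(A')
= 0.3090*0.3490 + 0.2350*0.6510
= 0.107841 + 0.152985 = 0.260826
P(A|B) = 0.107841/0.260826 = 0.4135

P(A|B) = 0.4135


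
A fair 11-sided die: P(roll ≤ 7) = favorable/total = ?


Favorable outcomes (roll ≤ 7): 7
Total outcomes = 11
P = 7/11 = 0.6364

P = 0.6364


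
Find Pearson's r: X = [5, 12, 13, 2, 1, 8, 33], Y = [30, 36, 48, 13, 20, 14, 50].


Mean X = 10.5714, Mean Y = 30.1429
SD X = 10.097484, SD Y = 14.166647
Cov = 111.918367
r = 111.918367/(10.097484*14.166647) = 0.7824

r = 0.7824


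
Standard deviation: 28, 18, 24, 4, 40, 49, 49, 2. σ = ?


Mean = 26.7500
Variance = 297.6875
SD = sqrt(297.6875) = 17.2536

SD = 17.2536


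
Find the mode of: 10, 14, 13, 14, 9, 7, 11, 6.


Frequencies: 6:1, 7:1, 9:1, 10:1, 11:1, 13:1, 14:2
Max frequency = 2
Mode = 14

Mode = 14


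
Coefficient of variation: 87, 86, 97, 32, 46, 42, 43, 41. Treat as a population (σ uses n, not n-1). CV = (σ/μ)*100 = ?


Mean = 59.2500
SD = 24.2989
CV = (24.2989/59.2500)*100 = 41.0108%

CV = 41.0108%


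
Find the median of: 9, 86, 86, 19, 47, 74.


Sorted: 9, 19, 47, 74, 86, 86
n = 6 (even)
Middle values: 47 and 74
Median = (47+74)/2 = 60.5000

Median = 60.5000


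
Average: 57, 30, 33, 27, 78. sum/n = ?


Sum = 57 + 30 + 33 + 27 + 78 = 225
n = 5
Mean = 225/5 = 45.0000

Mean = 45.0000


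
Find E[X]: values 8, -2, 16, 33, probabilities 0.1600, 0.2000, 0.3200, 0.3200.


E[X] = 8*0.1600 - 2*0.2000 + 16*0.3200 + 33*0.3200
= 1.2800 - 0.4000 + 5.1200 + 10.5600
= 16.5600

E[X] = 16.5600


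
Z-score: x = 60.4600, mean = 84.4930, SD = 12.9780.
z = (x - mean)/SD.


z = (60.4600 - 84.4930)/12.9780
= -24.0330/12.9780
= -1.8518

z = -1.8518


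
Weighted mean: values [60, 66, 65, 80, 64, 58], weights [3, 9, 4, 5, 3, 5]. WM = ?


Numerator = 60*3 + 66*9 + 65*4 + 80*5 + 64*3 + 58*5 = 1916
Denominator = 3 + 9 + 4 + 5 + 3 + 5 = 29
WM = 1916/29 = 66.0690

WM = 66.0690


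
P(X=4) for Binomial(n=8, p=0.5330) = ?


C(8,4) = 70
p^4 = 0.080707
(1-p)^4 = 0.047563
P = 70 * 0.080707 * 0.047563 = 0.2687

P(X=4) = 0.2687


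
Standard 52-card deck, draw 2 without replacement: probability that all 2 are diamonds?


P(all diamonds) = (13/52) × (12/51)
= 0.0588

P = 0.0588


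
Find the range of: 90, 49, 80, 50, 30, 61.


Max = 90, Min = 30
Range = 90 - 30 = 60

Range = 60


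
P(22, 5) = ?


P(22,5) = 22!/17!
= 1124000727777607680000/355687428096000
= 3160080

P(22,5) = 3160080


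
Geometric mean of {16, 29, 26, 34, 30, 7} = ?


Product = 16 × 29 × 26 × 34 × 30 × 7 = 86136960
GM = 86136960^(1/6) = 21.0151

GM = 21.0151


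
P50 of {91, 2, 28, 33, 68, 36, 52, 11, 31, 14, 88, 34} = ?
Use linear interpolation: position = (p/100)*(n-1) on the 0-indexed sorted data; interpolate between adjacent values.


Sorted: 2, 11, 14, 28, 31, 33, 34, 36, 52, 68, 88, 91
n = 12
Index = 50/100 * 11 = 5.5000
Lower = data[5] = 33, Upper = data[6] = 34
P50 = 33 + 0.5000*(1) = 33.5000

P50 = 33.5000


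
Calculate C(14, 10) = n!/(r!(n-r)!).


C(14,10) = 14!/(10! × 4!)
= 87178291200/(3628800 × 24)
= 1001

C(14,10) = 1001


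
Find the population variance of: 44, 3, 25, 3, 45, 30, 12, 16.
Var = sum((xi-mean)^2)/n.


Mean = 22.2500
Squared deviations: 473.0625, 370.5625, 7.5625, 370.5625, 517.5625, 60.0625, 105.0625, 39.0625
Sum = 1943.5000
Variance = 1943.5000/8 = 242.9375

Variance = 242.9375


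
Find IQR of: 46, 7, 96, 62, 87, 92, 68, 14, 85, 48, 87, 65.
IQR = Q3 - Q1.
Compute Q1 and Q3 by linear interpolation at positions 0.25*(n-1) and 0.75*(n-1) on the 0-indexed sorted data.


Sorted: 7, 14, 46, 48, 62, 65, 68, 85, 87, 87, 92, 96
Q1 (25th %ile) = 47.5000
Q3 (75th %ile) = 87.0000
IQR = 87.0000 - 47.5000 = 39.5000

IQR = 39.5000


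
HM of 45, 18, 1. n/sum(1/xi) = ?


Sum of reciprocals = 1/45 + 1/18 + 1/1 = 1.077778
HM = 3/1.077778 = 2.7835

HM = 2.7835


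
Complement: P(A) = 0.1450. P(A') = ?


P(not A) = 1 - 0.1450 = 0.8550

P(not A) = 0.8550


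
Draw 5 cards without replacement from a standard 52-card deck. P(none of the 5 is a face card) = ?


P(no face cards) = (40/52) × (39/51) × (38/50) × (37/49) × (36/48)
= 0.2532

P = 0.2532


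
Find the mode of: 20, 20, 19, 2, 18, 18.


Frequencies: 2:1, 18:2, 19:1, 20:2
Max frequency = 2
Mode = 18, 20

Mode = 18, 20


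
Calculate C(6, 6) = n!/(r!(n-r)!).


C(6,6) = 6!/(6! × 0!)
= 720/(720 × 1)
= 1

C(6,6) = 1


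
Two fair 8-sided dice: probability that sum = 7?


Total outcomes = 8×8 = 64
Favorable (sum = 7): 6
P = 6/64 = 0.0938

P = 0.0938


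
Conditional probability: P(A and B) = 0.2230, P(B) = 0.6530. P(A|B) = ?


P(A|B) = 0.2230/0.6530 = 0.3415

P(A|B) = 0.3415


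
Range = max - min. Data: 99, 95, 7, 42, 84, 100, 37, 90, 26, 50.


Max = 100, Min = 7
Range = 100 - 7 = 93

Range = 93


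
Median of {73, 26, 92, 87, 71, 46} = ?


Sorted: 26, 46, 71, 73, 87, 92
n = 6 (even)
Middle values: 71 and 73
Median = (71+73)/2 = 72.0000

Median = 72.0000


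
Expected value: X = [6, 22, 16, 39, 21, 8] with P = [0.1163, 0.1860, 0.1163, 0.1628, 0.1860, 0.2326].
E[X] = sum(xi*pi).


E[X] = 6*0.1163 + 22*0.1860 + 16*0.1163 + 39*0.1628 + 21*0.1860 + 8*0.2326
= 0.6978 + 4.0920 + 1.8608 + 6.3492 + 3.9060 + 1.8608
= 18.7666

E[X] = 18.7666


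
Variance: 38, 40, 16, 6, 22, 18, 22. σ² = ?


Mean = 23.1429
Squared deviations: 220.7347, 284.1633, 51.0204, 293.8776, 1.3061, 26.4490, 1.3061
Sum = 878.8571
Variance = 878.8571/7 = 125.5510

Variance = 125.5510


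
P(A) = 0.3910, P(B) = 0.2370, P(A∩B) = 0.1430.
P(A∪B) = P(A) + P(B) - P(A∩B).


P(A∪B) = 0.3910 + 0.2370 - 0.1430
= 0.6280 - 0.1430
= 0.4850

P(A∪B) = 0.4850


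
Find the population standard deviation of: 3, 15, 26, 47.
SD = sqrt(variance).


Mean = 22.7500
Variance = 262.1875
SD = sqrt(262.1875) = 16.1922

SD = 16.1922


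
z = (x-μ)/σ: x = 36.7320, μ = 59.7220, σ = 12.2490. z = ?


z = (36.7320 - 59.7220)/12.2490
= -22.9900/12.2490
= -1.8769

z = -1.8769


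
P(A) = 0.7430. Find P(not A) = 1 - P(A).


P(not A) = 1 - 0.7430 = 0.2570

P(not A) = 0.2570


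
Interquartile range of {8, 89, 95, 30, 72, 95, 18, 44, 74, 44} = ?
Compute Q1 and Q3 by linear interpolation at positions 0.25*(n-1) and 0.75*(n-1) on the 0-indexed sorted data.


Sorted: 8, 18, 30, 44, 44, 72, 74, 89, 95, 95
Q1 (25th %ile) = 33.5000
Q3 (75th %ile) = 85.2500
IQR = 85.2500 - 33.5000 = 51.7500

IQR = 51.7500


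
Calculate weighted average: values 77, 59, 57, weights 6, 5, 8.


Numerator = 77*6 + 59*5 + 57*8 = 1213
Denominator = 6 + 5 + 8 = 19
WM = 1213/19 = 63.8421

WM = 63.8421


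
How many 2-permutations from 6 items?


P(6,2) = 6!/4!
= 720/24
= 30

P(6,2) = 30


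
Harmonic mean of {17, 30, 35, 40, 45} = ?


Sum of reciprocals = 1/17 + 1/30 + 1/35 + 1/40 + 1/45 = 0.167951
HM = 5/0.167951 = 29.7707

HM = 29.7707


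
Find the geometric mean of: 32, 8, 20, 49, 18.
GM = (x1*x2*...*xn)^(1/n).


Product = 32 × 8 × 20 × 49 × 18 = 4515840
GM = 4515840^(1/5) = 21.4263

GM = 21.4263


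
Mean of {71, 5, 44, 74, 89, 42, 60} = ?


Sum = 71 + 5 + 44 + 74 + 89 + 42 + 60 = 385
n = 7
Mean = 385/7 = 55.0000

Mean = 55.0000


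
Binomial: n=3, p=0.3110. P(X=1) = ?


C(3,1) = 3
p^1 = 0.311000
(1-p)^2 = 0.474721
P = 3 * 0.311000 * 0.474721 = 0.4429

P(X=1) = 0.4429


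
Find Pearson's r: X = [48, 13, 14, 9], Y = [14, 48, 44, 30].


Mean X = 21.0000, Mean Y = 34.0000
SD X = 15.700318, SD Y = 13.341664
Cov = -168.500000
r = -168.500000/(15.700318*13.341664) = -0.8044

r = -0.8044


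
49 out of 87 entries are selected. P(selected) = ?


P = 49/87 = 0.5632

P = 0.5632


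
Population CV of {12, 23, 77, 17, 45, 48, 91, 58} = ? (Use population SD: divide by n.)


Mean = 46.3750
SD = 26.5986
CV = (26.5986/46.3750)*100 = 57.3554%

CV = 57.3554%


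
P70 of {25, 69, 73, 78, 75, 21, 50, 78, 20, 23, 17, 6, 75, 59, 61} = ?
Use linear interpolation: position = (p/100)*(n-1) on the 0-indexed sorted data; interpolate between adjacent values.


Sorted: 6, 17, 20, 21, 23, 25, 50, 59, 61, 69, 73, 75, 75, 78, 78
n = 15
Index = 70/100 * 14 = 9.8000
Lower = data[9] = 69, Upper = data[10] = 73
P70 = 69 + 0.8000*(4) = 72.2000

P70 = 72.2000


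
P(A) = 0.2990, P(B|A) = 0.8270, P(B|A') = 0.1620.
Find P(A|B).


P(B) = P(B|A)*P(A) + P(B|A')*P(A')
= 0.8270*0.2990 + 0.1620*0.7010
= 0.247273 + 0.113562 = 0.360835
P(A|B) = 0.247273/0.360835 = 0.6853

P(A|B) = 0.6853


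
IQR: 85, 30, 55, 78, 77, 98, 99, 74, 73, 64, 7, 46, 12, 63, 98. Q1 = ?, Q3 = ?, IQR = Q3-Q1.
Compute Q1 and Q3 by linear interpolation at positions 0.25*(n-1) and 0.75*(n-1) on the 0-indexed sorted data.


Sorted: 7, 12, 30, 46, 55, 63, 64, 73, 74, 77, 78, 85, 98, 98, 99
Q1 (25th %ile) = 50.5000
Q3 (75th %ile) = 81.5000
IQR = 81.5000 - 50.5000 = 31.0000

IQR = 31.0000


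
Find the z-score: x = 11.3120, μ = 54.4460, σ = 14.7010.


z = (11.3120 - 54.4460)/14.7010
= -43.1340/14.7010
= -2.9341

z = -2.9341


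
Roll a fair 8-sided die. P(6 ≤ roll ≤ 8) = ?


Favorable outcomes (6 ≤ roll ≤ 8): 3
Total outcomes = 8
P = 3/8 = 0.3750

P = 0.3750


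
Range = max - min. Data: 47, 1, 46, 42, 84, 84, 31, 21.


Max = 84, Min = 1
Range = 84 - 1 = 83

Range = 83


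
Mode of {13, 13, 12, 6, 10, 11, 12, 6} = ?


Frequencies: 6:2, 10:1, 11:1, 12:2, 13:2
Max frequency = 2
Mode = 6, 12, 13

Mode = 6, 12, 13


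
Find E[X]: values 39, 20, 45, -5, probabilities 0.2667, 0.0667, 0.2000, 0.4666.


E[X] = 39*0.2667 + 20*0.0667 + 45*0.2000 - 5*0.4666
= 10.4013 + 1.3340 + 9.0000 - 2.3330
= 18.4023

E[X] = 18.4023


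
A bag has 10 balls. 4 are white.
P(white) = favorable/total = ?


P = 4/10 = 0.4000

P = 0.4000


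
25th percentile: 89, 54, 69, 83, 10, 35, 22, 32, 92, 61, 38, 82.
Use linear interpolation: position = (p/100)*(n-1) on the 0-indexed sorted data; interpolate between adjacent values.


Sorted: 10, 22, 32, 35, 38, 54, 61, 69, 82, 83, 89, 92
n = 12
Index = 25/100 * 11 = 2.7500
Lower = data[2] = 32, Upper = data[3] = 35
P25 = 32 + 0.7500*(3) = 34.2500

P25 = 34.2500


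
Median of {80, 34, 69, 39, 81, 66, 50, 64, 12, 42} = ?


Sorted: 12, 34, 39, 42, 50, 64, 66, 69, 80, 81
n = 10 (even)
Middle values: 50 and 64
Median = (50+64)/2 = 57.0000

Median = 57.0000


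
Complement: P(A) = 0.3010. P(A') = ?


P(not A) = 1 - 0.3010 = 0.6990

P(not A) = 0.6990


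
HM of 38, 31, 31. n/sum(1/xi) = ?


Sum of reciprocals = 1/38 + 1/31 + 1/31 = 0.090832
HM = 3/0.090832 = 33.0280

HM = 33.0280


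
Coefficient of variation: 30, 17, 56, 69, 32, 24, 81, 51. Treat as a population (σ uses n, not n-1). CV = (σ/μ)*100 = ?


Mean = 45.0000
SD = 21.3542
CV = (21.3542/45.0000)*100 = 47.4537%

CV = 47.4537%


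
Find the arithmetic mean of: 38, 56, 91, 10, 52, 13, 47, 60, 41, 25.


Sum = 38 + 56 + 91 + 10 + 52 + 13 + 47 + 60 + 41 + 25 = 433
n = 10
Mean = 433/10 = 43.3000

Mean = 43.3000


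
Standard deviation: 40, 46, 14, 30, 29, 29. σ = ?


Mean = 31.3333
Variance = 100.5556
SD = sqrt(100.5556) = 10.0277

SD = 10.0277


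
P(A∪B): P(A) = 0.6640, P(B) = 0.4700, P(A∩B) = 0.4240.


P(A∪B) = 0.6640 + 0.4700 - 0.4240
= 1.1340 - 0.4240
= 0.7100

P(A∪B) = 0.7100


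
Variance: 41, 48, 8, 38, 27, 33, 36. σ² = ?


Mean = 33.0000
Squared deviations: 64.0000, 225.0000, 625.0000, 25.0000, 36.0000, 0, 9.0000
Sum = 984.0000
Variance = 984.0000/7 = 140.5714

Variance = 140.5714


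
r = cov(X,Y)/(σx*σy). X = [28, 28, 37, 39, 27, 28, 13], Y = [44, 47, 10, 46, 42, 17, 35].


Mean X = 28.5714, Mean Y = 34.4286
SD X = 7.798482, SD Y = 13.844619
Cov = -15.530612
r = -15.530612/(7.798482*13.844619) = -0.1438

r = -0.1438


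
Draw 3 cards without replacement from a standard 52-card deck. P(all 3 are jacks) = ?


P(all jacks) = (4/52) × (3/51) × (2/50)
= 0.0002

P = 0.0002


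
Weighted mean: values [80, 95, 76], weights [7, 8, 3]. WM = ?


Numerator = 80*7 + 95*8 + 76*3 = 1548
Denominator = 7 + 8 + 3 = 18
WM = 1548/18 = 86.0000

WM = 86.0000


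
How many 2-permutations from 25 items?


P(25,2) = 25!/23!
= 15511210043330985984000000/25852016738884976640000
= 600

P(25,2) = 600


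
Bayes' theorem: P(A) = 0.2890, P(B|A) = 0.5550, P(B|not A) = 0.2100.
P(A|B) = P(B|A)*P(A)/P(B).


P(B) = P(B|A)*P(A) + P(B|A')*P(A')
= 0.5550*0.2890 + 0.2100*0.7110
= 0.160395 + 0.149310 = 0.309705
P(A|B) = 0.160395/0.309705 = 0.5179

P(A|B) = 0.5179


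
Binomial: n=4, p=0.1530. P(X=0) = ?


C(4,0) = 1
p^0 = 1.000000
(1-p)^4 = 0.514676
P = 1 * 1.000000 * 0.514676 = 0.5147

P(X=0) = 0.5147


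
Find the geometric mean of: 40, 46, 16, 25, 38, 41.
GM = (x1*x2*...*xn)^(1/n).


Product = 40 × 46 × 16 × 25 × 38 × 41 = 1146688000
GM = 1146688000^(1/6) = 32.3525

GM = 32.3525


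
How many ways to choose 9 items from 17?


C(17,9) = 17!/(9! × 8!)
= 355687428096000/(362880 × 40320)
= 24310

C(17,9) = 24310


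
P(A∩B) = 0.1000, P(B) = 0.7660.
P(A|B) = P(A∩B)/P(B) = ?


P(A|B) = 0.1000/0.7660 = 0.1305

P(A|B) = 0.1305


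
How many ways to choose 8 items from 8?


C(8,8) = 8!/(8! × 0!)
= 40320/(40320 × 1)
= 1

C(8,8) = 1


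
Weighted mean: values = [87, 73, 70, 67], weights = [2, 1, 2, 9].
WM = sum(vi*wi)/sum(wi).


Numerator = 87*2 + 73*1 + 70*2 + 67*9 = 990
Denominator = 2 + 1 + 2 + 9 = 14
WM = 990/14 = 70.7143

WM = 70.7143


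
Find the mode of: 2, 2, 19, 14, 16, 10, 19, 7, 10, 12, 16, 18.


Frequencies: 2:2, 7:1, 10:2, 12:1, 14:1, 16:2, 18:1, 19:2
Max frequency = 2
Mode = 2, 10, 16, 19

Mode = 2, 10, 16, 19


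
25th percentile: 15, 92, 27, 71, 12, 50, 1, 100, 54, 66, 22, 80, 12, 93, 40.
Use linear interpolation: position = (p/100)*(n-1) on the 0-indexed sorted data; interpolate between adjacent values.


Sorted: 1, 12, 12, 15, 22, 27, 40, 50, 54, 66, 71, 80, 92, 93, 100
n = 15
Index = 25/100 * 14 = 3.5000
Lower = data[3] = 15, Upper = data[4] = 22
P25 = 15 + 0.5000*(7) = 18.5000

P25 = 18.5000


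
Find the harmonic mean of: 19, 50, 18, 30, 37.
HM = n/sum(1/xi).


Sum of reciprocals = 1/19 + 1/50 + 1/18 + 1/30 + 1/37 = 0.188547
HM = 5/0.188547 = 26.5185

HM = 26.5185


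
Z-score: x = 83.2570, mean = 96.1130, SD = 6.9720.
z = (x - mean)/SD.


z = (83.2570 - 96.1130)/6.9720
= -12.8560/6.9720
= -1.8439

z = -1.8439


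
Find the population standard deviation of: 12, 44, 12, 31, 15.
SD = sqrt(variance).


Mean = 22.8000
Variance = 162.1600
SD = sqrt(162.1600) = 12.7342

SD = 12.7342


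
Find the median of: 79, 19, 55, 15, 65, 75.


Sorted: 15, 19, 55, 65, 75, 79
n = 6 (even)
Middle values: 55 and 65
Median = (55+65)/2 = 60.0000

Median = 60.0000


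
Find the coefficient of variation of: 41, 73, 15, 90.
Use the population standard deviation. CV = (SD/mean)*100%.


Mean = 54.7500
SD = 28.9169
CV = (28.9169/54.7500)*100 = 52.8163%

CV = 52.8163%


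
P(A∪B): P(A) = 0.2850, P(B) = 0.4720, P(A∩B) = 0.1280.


P(A∪B) = 0.2850 + 0.4720 - 0.1280
= 0.7570 - 0.1280
= 0.6290

P(A∪B) = 0.6290


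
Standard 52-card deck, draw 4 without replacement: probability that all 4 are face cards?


P(all face cards) = (12/52) × (11/51) × (10/50) × (9/49)
= 0.0018

P = 0.0018


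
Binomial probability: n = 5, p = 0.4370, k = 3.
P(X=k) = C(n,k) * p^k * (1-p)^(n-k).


C(5,3) = 10
p^3 = 0.083453
(1-p)^2 = 0.316969
P = 10 * 0.083453 * 0.316969 = 0.2645

P(X=3) = 0.2645


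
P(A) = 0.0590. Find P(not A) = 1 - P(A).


P(not A) = 1 - 0.0590 = 0.9410

P(not A) = 0.9410


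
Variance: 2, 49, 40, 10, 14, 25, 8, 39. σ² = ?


Mean = 23.3750
Squared deviations: 456.8906, 656.6406, 276.3906, 178.8906, 87.8906, 2.6406, 236.3906, 244.1406
Sum = 2139.8750
Variance = 2139.8750/8 = 267.4844

Variance = 267.4844


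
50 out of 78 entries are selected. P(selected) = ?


P = 50/78 = 0.6410

P = 0.6410


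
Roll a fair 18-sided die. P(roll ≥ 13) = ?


Favorable outcomes (roll ≥ 13): 6
Total outcomes = 18
P = 6/18 = 0.3333

P = 0.3333


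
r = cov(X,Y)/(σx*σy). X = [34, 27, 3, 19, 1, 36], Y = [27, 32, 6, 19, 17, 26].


Mean X = 20.0000, Mean Y = 21.1667
SD X = 13.856406, SD Y = 8.434387
Cov = 95.666667
r = 95.666667/(13.856406*8.434387) = 0.8186

r = 0.8186


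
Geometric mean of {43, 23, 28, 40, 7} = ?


Product = 43 × 23 × 28 × 40 × 7 = 7753760
GM = 7753760^(1/5) = 23.8728

GM = 23.8728


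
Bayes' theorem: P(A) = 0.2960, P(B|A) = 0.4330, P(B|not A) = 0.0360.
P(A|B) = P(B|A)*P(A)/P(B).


P(B) = P(B|A)*P(A) + P(B|A')*P(A')
= 0.4330*0.2960 + 0.0360*0.7040
= 0.128168 + 0.025344 = 0.153512
P(A|B) = 0.128168/0.153512 = 0.8349

P(A|B) = 0.8349


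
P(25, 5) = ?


P(25,5) = 25!/20!
= 15511210043330985984000000/2432902008176640000
= 6375600

P(25,5) = 6375600


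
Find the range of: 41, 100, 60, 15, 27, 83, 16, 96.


Max = 100, Min = 15
Range = 100 - 15 = 85

Range = 85


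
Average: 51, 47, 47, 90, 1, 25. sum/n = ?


Sum = 51 + 47 + 47 + 90 + 1 + 25 = 261
n = 6
Mean = 261/6 = 43.5000

Mean = 43.5000


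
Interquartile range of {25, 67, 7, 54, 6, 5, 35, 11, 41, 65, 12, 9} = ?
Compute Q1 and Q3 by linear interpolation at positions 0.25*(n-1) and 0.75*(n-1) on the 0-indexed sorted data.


Sorted: 5, 6, 7, 9, 11, 12, 25, 35, 41, 54, 65, 67
Q1 (25th %ile) = 8.5000
Q3 (75th %ile) = 44.2500
IQR = 44.2500 - 8.5000 = 35.7500

IQR = 35.7500


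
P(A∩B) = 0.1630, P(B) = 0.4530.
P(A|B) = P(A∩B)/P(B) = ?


P(A|B) = 0.1630/0.4530 = 0.3598

P(A|B) = 0.3598


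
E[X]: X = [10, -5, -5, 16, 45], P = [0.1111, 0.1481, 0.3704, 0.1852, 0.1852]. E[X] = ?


E[X] = 10*0.1111 - 5*0.1481 - 5*0.3704 + 16*0.1852 + 45*0.1852
= 1.1110 - 0.7405 - 1.8520 + 2.9632 + 8.3340
= 9.8157

E[X] = 9.8157


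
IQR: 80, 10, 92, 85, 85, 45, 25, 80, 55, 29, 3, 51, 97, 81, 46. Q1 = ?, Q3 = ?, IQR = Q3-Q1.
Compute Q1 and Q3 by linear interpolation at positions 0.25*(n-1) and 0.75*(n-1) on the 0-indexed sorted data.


Sorted: 3, 10, 25, 29, 45, 46, 51, 55, 80, 80, 81, 85, 85, 92, 97
Q1 (25th %ile) = 37.0000
Q3 (75th %ile) = 83.0000
IQR = 83.0000 - 37.0000 = 46.0000

IQR = 46.0000


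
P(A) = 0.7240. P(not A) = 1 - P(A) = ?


P(not A) = 1 - 0.7240 = 0.2760

P(not A) = 0.2760


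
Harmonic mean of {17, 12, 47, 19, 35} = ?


Sum of reciprocals = 1/17 + 1/12 + 1/47 + 1/19 + 1/35 = 0.244636
HM = 5/0.244636 = 20.4385

HM = 20.4385


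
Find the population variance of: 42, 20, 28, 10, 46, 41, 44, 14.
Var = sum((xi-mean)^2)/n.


Mean = 30.6250
Squared deviations: 129.3906, 112.8906, 6.8906, 425.3906, 236.3906, 107.6406, 178.8906, 276.3906
Sum = 1473.8750
Variance = 1473.8750/8 = 184.2344

Variance = 184.2344


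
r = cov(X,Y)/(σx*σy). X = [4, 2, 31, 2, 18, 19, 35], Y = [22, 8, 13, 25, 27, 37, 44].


Mean X = 15.8571, Mean Y = 25.1429
SD X = 12.732731, SD Y = 11.654902
Cov = 70.734694
r = 70.734694/(12.732731*11.654902) = 0.4767

r = 0.4767


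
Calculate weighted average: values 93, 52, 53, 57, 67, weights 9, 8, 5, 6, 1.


Numerator = 93*9 + 52*8 + 53*5 + 57*6 + 67*1 = 1927
Denominator = 9 + 8 + 5 + 6 + 1 = 29
WM = 1927/29 = 66.4483

WM = 66.4483


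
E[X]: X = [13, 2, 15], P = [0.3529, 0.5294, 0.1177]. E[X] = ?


E[X] = 13*0.3529 + 2*0.5294 + 15*0.1177
= 4.5877 + 1.0588 + 1.7655
= 7.4120

E[X] = 7.4120


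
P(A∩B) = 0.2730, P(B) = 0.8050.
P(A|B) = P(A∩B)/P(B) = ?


P(A|B) = 0.2730/0.8050 = 0.3391

P(A|B) = 0.3391


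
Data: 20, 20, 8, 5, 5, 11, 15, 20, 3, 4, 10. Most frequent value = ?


Frequencies: 3:1, 4:1, 5:2, 8:1, 10:1, 11:1, 15:1, 20:3
Max frequency = 3
Mode = 20

Mode = 20


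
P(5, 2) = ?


P(5,2) = 5!/3!
= 120/6
= 20

P(5,2) = 20


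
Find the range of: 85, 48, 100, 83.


Max = 100, Min = 48
Range = 100 - 48 = 52

Range = 52


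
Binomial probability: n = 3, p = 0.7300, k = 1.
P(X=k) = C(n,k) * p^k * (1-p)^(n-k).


C(3,1) = 3
p^1 = 0.730000
(1-p)^2 = 0.072900
P = 3 * 0.730000 * 0.072900 = 0.1597

P(X=1) = 0.1597


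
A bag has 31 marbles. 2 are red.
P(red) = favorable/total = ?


P = 2/31 = 0.0645

P = 0.0645


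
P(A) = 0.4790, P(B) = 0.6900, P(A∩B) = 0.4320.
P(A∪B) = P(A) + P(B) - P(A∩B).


P(A∪B) = 0.4790 + 0.6900 - 0.4320
= 1.1690 - 0.4320
= 0.7370

P(A∪B) = 0.7370


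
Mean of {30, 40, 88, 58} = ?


Sum = 30 + 40 + 88 + 58 = 216
n = 4
Mean = 216/4 = 54.0000

Mean = 54.0000


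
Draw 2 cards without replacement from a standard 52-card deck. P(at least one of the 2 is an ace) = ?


P(at least one) = 1 - P(none)
P(none) = (48/52) × (47/51) = 0.850679
P(at least one) = 1 - 0.850679 = 0.1493

P = 0.1493


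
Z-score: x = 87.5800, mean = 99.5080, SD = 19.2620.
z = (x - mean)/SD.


z = (87.5800 - 99.5080)/19.2620
= -11.9280/19.2620
= -0.6193

z = -0.6193


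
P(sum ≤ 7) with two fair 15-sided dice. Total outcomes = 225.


Total outcomes = 15×15 = 225
Favorable (sum ≤ 7): 21
P = 21/225 = 0.0933

P = 0.0933


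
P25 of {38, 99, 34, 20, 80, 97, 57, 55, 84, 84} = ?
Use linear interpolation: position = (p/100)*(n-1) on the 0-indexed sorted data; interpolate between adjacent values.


Sorted: 20, 34, 38, 55, 57, 80, 84, 84, 97, 99
n = 10
Index = 25/100 * 9 = 2.2500
Lower = data[2] = 38, Upper = data[3] = 55
P25 = 38 + 0.2500*(17) = 42.2500

P25 = 42.2500


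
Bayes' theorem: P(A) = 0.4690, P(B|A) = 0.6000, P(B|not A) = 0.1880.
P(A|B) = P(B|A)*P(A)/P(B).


P(B) = P(B|A)*P(A) + P(B|A')*P(A')
= 0.6000*0.4690 + 0.1880*0.5310
= 0.281400 + 0.099828 = 0.381228
P(A|B) = 0.281400/0.381228 = 0.7381

P(A|B) = 0.7381


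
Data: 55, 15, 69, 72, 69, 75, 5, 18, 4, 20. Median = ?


Sorted: 4, 5, 15, 18, 20, 55, 69, 69, 72, 75
n = 10 (even)
Middle values: 20 and 55
Median = (20+55)/2 = 37.5000

Median = 37.5000


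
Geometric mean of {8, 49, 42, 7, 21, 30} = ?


Product = 8 × 49 × 42 × 7 × 21 × 30 = 72606240
GM = 72606240^(1/6) = 20.4250

GM = 20.4250


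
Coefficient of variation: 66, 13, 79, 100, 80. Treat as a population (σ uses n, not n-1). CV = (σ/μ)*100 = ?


Mean = 67.6000
SD = 29.3843
CV = (29.3843/67.6000)*100 = 43.4680%

CV = 43.4680%


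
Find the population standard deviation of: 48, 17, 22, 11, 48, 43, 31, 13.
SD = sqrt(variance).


Mean = 29.1250
Variance = 211.8594
SD = sqrt(211.8594) = 14.5554

SD = 14.5554


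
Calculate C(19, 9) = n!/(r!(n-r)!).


C(19,9) = 19!/(9! × 10!)
= 121645100408832000/(362880 × 3628800)
= 92378

C(19,9) = 92378


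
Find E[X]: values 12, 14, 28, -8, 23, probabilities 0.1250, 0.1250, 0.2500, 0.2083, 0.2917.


E[X] = 12*0.1250 + 14*0.1250 + 28*0.2500 - 8*0.2083 + 23*0.2917
= 1.5000 + 1.7500 + 7.0000 - 1.6664 + 6.7091
= 15.2927

E[X] = 15.2927


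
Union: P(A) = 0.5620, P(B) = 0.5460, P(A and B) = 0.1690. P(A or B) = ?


P(A∪B) = 0.5620 + 0.5460 - 0.1690
= 1.1080 - 0.1690
= 0.9390

P(A∪B) = 0.9390


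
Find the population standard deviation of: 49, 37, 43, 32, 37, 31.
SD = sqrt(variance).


Mean = 38.1667
Variance = 38.8056
SD = sqrt(38.8056) = 6.2294

SD = 6.2294


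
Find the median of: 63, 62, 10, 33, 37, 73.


Sorted: 10, 33, 37, 62, 63, 73
n = 6 (even)
Middle values: 37 and 62
Median = (37+62)/2 = 49.5000

Median = 49.5000


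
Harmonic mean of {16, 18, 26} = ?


Sum of reciprocals = 1/16 + 1/18 + 1/26 = 0.156517
HM = 3/0.156517 = 19.1672

HM = 19.1672


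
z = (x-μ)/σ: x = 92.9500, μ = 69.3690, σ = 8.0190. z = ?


z = (92.9500 - 69.3690)/8.0190
= 23.5810/8.0190
= 2.9406

z = 2.9406


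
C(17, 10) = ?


C(17,10) = 17!/(10! × 7!)
= 355687428096000/(3628800 × 5040)
= 19448

C(17,10) = 19448


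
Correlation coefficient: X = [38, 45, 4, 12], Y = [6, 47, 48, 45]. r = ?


Mean X = 24.7500, Mean Y = 36.5000
SD X = 17.166464, SD Y = 17.642279
Cov = -134.625000
r = -134.625000/(17.166464*17.642279) = -0.4445

r = -0.4445


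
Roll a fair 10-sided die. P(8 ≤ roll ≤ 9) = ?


Favorable outcomes (8 ≤ roll ≤ 9): 2
Total outcomes = 10
P = 2/10 = 0.2000

P = 0.2000


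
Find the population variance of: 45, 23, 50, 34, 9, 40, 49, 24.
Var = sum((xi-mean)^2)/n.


Mean = 34.2500
Squared deviations: 115.5625, 126.5625, 248.0625, 0.0625, 637.5625, 33.0625, 217.5625, 105.0625
Sum = 1483.5000
Variance = 1483.5000/8 = 185.4375

Variance = 185.4375


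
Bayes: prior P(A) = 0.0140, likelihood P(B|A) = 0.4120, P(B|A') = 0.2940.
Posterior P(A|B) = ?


P(B) = P(B|A)*P(A) + P(B|A')*P(A')
= 0.4120*0.0140 + 0.2940*0.9860
= 0.005768 + 0.289884 = 0.295652
P(A|B) = 0.005768/0.295652 = 0.0195

P(A|B) = 0.0195


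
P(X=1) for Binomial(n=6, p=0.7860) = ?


C(6,1) = 6
p^1 = 0.786000
(1-p)^5 = 0.000449
P = 6 * 0.786000 * 0.000449 = 0.0021

P(X=1) = 0.0021


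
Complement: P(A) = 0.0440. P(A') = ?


P(not A) = 1 - 0.0440 = 0.9560

P(not A) = 0.9560


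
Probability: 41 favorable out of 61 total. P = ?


P = 41/61 = 0.6721

P = 0.6721


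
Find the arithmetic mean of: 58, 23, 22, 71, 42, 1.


Sum = 58 + 23 + 22 + 71 + 42 + 1 = 217
n = 6
Mean = 217/6 = 36.1667

Mean = 36.1667


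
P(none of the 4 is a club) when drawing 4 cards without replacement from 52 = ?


P(no clubs) = (39/52) × (38/51) × (37/50) × (36/49)
= 0.3038

P = 0.3038


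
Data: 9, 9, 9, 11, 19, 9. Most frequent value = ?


Frequencies: 9:4, 11:1, 19:1
Max frequency = 4
Mode = 9

Mode = 9


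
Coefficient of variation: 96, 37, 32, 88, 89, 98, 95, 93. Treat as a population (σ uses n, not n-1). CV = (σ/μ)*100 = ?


Mean = 78.5000
SD = 25.6271
CV = (25.6271/78.5000)*100 = 32.6460%

CV = 32.6460%


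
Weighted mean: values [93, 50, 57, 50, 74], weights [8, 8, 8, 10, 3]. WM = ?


Numerator = 93*8 + 50*8 + 57*8 + 50*10 + 74*3 = 2322
Denominator = 8 + 8 + 8 + 10 + 3 = 37
WM = 2322/37 = 62.7568

WM = 62.7568


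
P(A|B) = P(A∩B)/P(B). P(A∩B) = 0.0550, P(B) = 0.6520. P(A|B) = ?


P(A|B) = 0.0550/0.6520 = 0.0844

P(A|B) = 0.0844


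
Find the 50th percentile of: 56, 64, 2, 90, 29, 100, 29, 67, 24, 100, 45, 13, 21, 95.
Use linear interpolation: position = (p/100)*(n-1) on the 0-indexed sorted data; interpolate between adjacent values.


Sorted: 2, 13, 21, 24, 29, 29, 45, 56, 64, 67, 90, 95, 100, 100
n = 14
Index = 50/100 * 13 = 6.5000
Lower = data[6] = 45, Upper = data[7] = 56
P50 = 45 + 0.5000*(11) = 50.5000

P50 = 50.5000


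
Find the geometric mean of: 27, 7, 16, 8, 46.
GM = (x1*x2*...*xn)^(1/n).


Product = 27 × 7 × 16 × 8 × 46 = 1112832
GM = 1112832^(1/5) = 16.1915

GM = 16.1915


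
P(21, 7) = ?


P(21,7) = 21!/14!
= 51090942171709440000/87178291200
= 586051200

P(21,7) = 586051200


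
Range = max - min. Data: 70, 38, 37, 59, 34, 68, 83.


Max = 83, Min = 34
Range = 83 - 34 = 49

Range = 49


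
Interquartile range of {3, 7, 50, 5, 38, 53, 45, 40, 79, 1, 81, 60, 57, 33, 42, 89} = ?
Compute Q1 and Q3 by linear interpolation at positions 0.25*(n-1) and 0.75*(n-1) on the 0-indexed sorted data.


Sorted: 1, 3, 5, 7, 33, 38, 40, 42, 45, 50, 53, 57, 60, 79, 81, 89
Q1 (25th %ile) = 26.5000
Q3 (75th %ile) = 57.7500
IQR = 57.7500 - 26.5000 = 31.2500

IQR = 31.2500


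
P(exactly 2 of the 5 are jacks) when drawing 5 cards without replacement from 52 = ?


Hypergeometric: P(X=2) = C(4,2)·C(48,3) / C(52,5)
= 6 × 17296 / 2598960
= 103776/2598960 = 0.0399

P = 0.0399


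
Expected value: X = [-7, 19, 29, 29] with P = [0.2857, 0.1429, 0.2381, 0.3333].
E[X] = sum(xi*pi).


E[X] = -7*0.2857 + 19*0.1429 + 29*0.2381 + 29*0.3333
= -1.9999 + 2.7151 + 6.9049 + 9.6657
= 17.2858

E[X] = 17.2858


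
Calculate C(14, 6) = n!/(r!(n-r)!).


C(14,6) = 14!/(6! × 8!)
= 87178291200/(720 × 40320)
= 3003

C(14,6) = 3003


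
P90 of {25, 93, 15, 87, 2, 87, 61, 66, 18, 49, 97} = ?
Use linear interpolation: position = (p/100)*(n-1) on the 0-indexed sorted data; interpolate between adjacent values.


Sorted: 2, 15, 18, 25, 49, 61, 66, 87, 87, 93, 97
n = 11
Index = 90/100 * 10 = 9.0000
Lower = data[9] = 93, Upper = data[10] = 97
P90 = 93 + 0*(4) = 93.0000

P90 = 93.0000


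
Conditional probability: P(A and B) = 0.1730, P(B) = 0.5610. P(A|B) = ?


P(A|B) = 0.1730/0.5610 = 0.3084

P(A|B) = 0.3084


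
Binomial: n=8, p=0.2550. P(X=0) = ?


C(8,0) = 1
p^0 = 1.000000
(1-p)^8 = 0.094896
P = 1 * 1.000000 * 0.094896 = 0.0949

P(X=0) = 0.0949


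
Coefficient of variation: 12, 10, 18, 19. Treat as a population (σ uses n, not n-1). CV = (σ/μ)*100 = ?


Mean = 14.7500
SD = 3.8324
CV = (3.8324/14.7500)*100 = 25.9826%

CV = 25.9826%


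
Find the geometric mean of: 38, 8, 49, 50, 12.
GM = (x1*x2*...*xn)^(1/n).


Product = 38 × 8 × 49 × 50 × 12 = 8937600
GM = 8937600^(1/5) = 24.5609

GM = 24.5609


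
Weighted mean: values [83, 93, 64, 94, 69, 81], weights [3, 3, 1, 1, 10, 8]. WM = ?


Numerator = 83*3 + 93*3 + 64*1 + 94*1 + 69*10 + 81*8 = 2024
Denominator = 3 + 3 + 1 + 1 + 10 + 8 = 26
WM = 2024/26 = 77.8462

WM = 77.8462


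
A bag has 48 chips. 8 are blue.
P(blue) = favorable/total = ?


P = 8/48 = 0.1667

P = 0.1667


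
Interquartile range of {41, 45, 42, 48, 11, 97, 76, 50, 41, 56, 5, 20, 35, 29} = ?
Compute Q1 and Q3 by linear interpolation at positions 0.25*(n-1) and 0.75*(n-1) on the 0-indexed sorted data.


Sorted: 5, 11, 20, 29, 35, 41, 41, 42, 45, 48, 50, 56, 76, 97
Q1 (25th %ile) = 30.5000
Q3 (75th %ile) = 49.5000
IQR = 49.5000 - 30.5000 = 19.0000

IQR = 19.0000


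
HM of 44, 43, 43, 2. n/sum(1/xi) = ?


Sum of reciprocals = 1/44 + 1/43 + 1/43 + 1/2 = 0.569239
HM = 4/0.569239 = 7.0269

HM = 7.0269


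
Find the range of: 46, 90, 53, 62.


Max = 90, Min = 46
Range = 90 - 46 = 44

Range = 44


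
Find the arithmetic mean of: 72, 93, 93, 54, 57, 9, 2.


Sum = 72 + 93 + 93 + 54 + 57 + 9 + 2 = 380
n = 7
Mean = 380/7 = 54.2857

Mean = 54.2857


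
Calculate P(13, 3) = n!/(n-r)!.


P(13,3) = 13!/10!
= 6227020800/3628800
= 1716

P(13,3) = 1716


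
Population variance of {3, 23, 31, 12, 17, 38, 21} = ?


Mean = 20.7143
Squared deviations: 313.7959, 5.2245, 105.7959, 75.9388, 13.7959, 298.7959, 0.0816
Sum = 813.4286
Variance = 813.4286/7 = 116.2041

Variance = 116.2041
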